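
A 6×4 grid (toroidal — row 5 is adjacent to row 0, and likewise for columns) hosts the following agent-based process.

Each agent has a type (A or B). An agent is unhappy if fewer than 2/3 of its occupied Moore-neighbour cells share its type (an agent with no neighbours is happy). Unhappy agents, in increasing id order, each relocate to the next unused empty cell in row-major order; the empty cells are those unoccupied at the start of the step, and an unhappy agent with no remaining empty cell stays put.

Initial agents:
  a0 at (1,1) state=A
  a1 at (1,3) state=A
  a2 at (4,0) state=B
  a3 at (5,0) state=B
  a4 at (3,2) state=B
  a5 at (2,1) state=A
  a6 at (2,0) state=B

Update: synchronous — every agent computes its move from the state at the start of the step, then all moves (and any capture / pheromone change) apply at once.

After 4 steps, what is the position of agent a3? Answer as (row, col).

t=1: a0@(0,0):A a1@(0,1):A a2@(4,0):B a3@(5,0):B a4@(0,2):B a5@(0,3):A a6@(1,0):B
t=2: a0@(1,1):A a1@(1,2):A a2@(4,0):B a3@(1,3):B a4@(2,0):B a5@(2,1):A a6@(2,2):B
t=3: a0@(0,0):A a1@(0,1):A a2@(4,0):B a3@(1,3):B a4@(0,2):B a5@(0,3):A a6@(1,0):B
t=4: a0@(1,1):A a1@(1,2):A a2@(4,0):B a3@(2,0):B a4@(2,1):B a5@(2,2):A a6@(2,3):B

(2, 0)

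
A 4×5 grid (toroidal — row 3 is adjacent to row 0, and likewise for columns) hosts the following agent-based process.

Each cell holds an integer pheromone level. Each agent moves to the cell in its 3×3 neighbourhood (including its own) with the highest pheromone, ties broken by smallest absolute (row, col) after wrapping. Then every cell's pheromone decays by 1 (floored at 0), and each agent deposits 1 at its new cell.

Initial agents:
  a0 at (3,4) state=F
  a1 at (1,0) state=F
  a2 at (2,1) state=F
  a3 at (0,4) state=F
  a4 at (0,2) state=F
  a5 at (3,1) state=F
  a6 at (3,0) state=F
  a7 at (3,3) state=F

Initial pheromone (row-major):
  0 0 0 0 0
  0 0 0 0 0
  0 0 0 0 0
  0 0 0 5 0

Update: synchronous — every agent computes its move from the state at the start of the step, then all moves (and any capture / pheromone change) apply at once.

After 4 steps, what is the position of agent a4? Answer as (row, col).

t=1: a0@(3,3) a1@(0,0) a2@(1,0) a3@(3,3) a4@(3,3) a5@(0,0) a6@(0,0) a7@(3,3) | pheromone: 3 0 0 0 0 / 1 0 0 0 0 / 0 0 0 0 0 / 0 0 0 8 0
t=2: a0@(3,3) a1@(0,0) a2@(0,0) a3@(3,3) a4@(3,3) a5@(0,0) a6@(0,0) a7@(3,3) | pheromone: 6 0 0 0 0 / 0 0 0 0 0 / 0 0 0 0 0 / 0 0 0 11 0
t=3: a0@(3,3) a1@(0,0) a2@(0,0) a3@(3,3) a4@(3,3) a5@(0,0) a6@(0,0) a7@(3,3) | pheromone: 9 0 0 0 0 / 0 0 0 0 0 / 0 0 0 0 0 / 0 0 0 14 0
t=4: a0@(3,3) a1@(0,0) a2@(0,0) a3@(3,3) a4@(3,3) a5@(0,0) a6@(0,0) a7@(3,3) | pheromone: 12 0 0 0 0 / 0 0 0 0 0 / 0 0 0 0 0 / 0 0 0 17 0

(3, 3)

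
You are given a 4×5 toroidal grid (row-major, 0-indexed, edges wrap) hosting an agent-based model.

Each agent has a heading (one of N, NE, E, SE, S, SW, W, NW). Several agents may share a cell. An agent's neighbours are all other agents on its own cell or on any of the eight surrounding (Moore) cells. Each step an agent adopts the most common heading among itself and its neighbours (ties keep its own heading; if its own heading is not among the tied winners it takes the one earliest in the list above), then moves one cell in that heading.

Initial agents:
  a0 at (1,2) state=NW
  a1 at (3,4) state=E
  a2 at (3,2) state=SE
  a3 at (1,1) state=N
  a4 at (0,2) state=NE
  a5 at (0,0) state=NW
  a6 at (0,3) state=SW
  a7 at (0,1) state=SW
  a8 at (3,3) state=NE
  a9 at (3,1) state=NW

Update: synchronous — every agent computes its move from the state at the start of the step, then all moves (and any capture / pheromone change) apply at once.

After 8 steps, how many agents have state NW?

10

t=1: a0@(2,1):SW a1@(3,0):E a2@(2,3):NE a3@(0,0):NW a4@(3,3):NE a5@(3,4):NW a6@(3,4):NE a7@(3,0):NW a8@(2,4):NE a9@(2,0):NW
t=2: a0@(1,0):NW a1@(2,4):NW a2@(1,4):NE a3@(3,4):NW a4@(2,4):NE a5@(2,3):NW a6@(2,0):NE a7@(2,4):NW a8@(1,0):NE a9@(1,4):NW
t=3: a0@(0,4):NW a1@(1,3):NW a2@(0,3):NW a3@(2,3):NW a4@(1,3):NW a5@(1,2):NW a6@(1,4):NW a7@(1,3):NW a8@(0,1):NE a9@(0,3):NW
t=4: a0@(3,3):NW a1@(0,2):NW a2@(3,2):NW a3@(1,2):NW a4@(0,2):NW a5@(0,1):NW a6@(0,3):NW a7@(0,2):NW a8@(3,2):NE a9@(3,2):NW
t=5: a0@(2,2):NW a1@(3,1):NW a2@(2,1):NW a3@(0,1):NW a4@(3,1):NW a5@(3,0):NW a6@(3,2):NW a7@(3,1):NW a8@(2,1):NW a9@(2,1):NW
t=6: a0@(1,1):NW a1@(2,0):NW a2@(1,0):NW a3@(3,0):NW a4@(2,0):NW a5@(2,4):NW a6@(2,1):NW a7@(2,0):NW a8@(1,0):NW a9@(1,0):NW
t=7: a0@(0,0):NW a1@(1,4):NW a2@(0,4):NW a3@(2,4):NW a4@(1,4):NW a5@(1,3):NW a6@(1,0):NW a7@(1,4):NW a8@(0,4):NW a9@(0,4):NW
t=8: a0@(3,4):NW a1@(0,3):NW a2@(3,3):NW a3@(1,3):NW a4@(0,3):NW a5@(0,2):NW a6@(0,4):NW a7@(0,3):NW a8@(3,3):NW a9@(3,3):NW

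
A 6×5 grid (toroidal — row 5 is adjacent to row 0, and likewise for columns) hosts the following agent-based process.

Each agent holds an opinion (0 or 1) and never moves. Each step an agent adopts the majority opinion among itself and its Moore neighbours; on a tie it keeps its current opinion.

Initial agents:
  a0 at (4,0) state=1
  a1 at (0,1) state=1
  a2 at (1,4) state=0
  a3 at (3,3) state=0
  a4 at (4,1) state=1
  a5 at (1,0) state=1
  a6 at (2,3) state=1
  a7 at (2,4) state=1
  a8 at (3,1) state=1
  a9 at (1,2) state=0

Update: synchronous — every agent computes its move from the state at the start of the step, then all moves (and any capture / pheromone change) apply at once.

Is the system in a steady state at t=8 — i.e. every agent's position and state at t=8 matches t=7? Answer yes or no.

yes

t=1: a0@(4,0):1 a1@(0,1):1 a2@(1,4):1 a3@(3,3):1 a4@(4,1):1 a5@(1,0):1 a6@(2,3):0 a7@(2,4):1 a8@(3,1):1 a9@(1,2):1
t=2: a0@(4,0):1 a1@(0,1):1 a2@(1,4):1 a3@(3,3):1 a4@(4,1):1 a5@(1,0):1 a6@(2,3):1 a7@(2,4):1 a8@(3,1):1 a9@(1,2):1
t=3: (unchanged — steady state)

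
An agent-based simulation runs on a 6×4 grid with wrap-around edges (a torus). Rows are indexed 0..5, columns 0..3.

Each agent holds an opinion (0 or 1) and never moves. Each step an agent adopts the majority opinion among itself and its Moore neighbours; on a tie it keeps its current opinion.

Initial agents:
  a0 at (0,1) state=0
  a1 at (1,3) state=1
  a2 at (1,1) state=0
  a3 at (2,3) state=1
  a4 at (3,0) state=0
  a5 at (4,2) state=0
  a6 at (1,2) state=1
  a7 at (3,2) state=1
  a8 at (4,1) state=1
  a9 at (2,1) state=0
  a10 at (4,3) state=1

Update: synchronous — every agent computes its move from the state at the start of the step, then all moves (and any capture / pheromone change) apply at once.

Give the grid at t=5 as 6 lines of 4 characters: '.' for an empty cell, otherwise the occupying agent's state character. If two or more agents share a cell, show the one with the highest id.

.0..
.011
.1.1
1.1.
.111
....

t=1: a0@(0,1):0 a1@(1,3):1 a2@(1,1):0 a3@(2,3):1 a4@(3,0):1 a5@(4,2):1 a6@(1,2):1 a7@(3,2):1 a8@(4,1):1 a9@(2,1):0 a10@(4,3):1
t=2: a0@(0,1):0 a1@(1,3):1 a2@(1,1):0 a3@(2,3):1 a4@(3,0):1 a5@(4,2):1 a6@(1,2):1 a7@(3,2):1 a8@(4,1):1 a9@(2,1):1 a10@(4,3):1
t=3: (unchanged — steady state)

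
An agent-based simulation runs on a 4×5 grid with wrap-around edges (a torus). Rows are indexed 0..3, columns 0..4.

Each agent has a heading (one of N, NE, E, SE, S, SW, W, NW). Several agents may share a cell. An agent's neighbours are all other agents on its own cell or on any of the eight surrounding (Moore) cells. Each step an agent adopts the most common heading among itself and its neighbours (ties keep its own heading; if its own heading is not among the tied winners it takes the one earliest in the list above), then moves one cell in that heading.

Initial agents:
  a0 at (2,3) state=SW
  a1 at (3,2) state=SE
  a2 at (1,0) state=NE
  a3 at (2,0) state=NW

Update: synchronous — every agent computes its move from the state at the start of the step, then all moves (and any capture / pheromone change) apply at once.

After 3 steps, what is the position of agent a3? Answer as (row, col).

(3, 2)

t=1: a0@(3,2):SW a1@(0,3):SE a2@(0,1):NE a3@(1,4):NW
t=2: a0@(0,1):SW a1@(1,4):SE a2@(3,2):NE a3@(0,3):NW
t=3: a0@(1,0):SW a1@(2,0):SE a2@(2,3):NE a3@(3,2):NW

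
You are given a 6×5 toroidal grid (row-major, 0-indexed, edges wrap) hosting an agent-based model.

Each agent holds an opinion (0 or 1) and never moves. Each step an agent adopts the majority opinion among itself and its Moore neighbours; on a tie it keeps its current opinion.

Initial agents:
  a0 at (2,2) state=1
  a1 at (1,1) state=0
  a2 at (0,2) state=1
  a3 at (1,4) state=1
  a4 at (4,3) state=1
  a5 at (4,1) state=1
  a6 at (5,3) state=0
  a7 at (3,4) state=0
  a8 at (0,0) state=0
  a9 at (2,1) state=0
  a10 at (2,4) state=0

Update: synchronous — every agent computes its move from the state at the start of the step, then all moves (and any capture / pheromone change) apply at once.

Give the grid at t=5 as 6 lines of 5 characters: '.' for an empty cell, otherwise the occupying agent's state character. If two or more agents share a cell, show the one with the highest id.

t=1: a0@(2,2):0 a1@(1,1):0 a2@(0,2):0 a3@(1,4):0 a4@(4,3):0 a5@(4,1):1 a6@(5,3):1 a7@(3,4):0 a8@(0,0):0 a9@(2,1):0 a10@(2,4):0
t=2: a0@(2,2):0 a1@(1,1):0 a2@(0,2):0 a3@(1,4):0 a4@(4,3):0 a5@(4,1):1 a6@(5,3):0 a7@(3,4):0 a8@(0,0):0 a9@(2,1):0 a10@(2,4):0
t=3: (unchanged — steady state)

0.0..
.0..0
.00.0
....0
.1.0.
...0.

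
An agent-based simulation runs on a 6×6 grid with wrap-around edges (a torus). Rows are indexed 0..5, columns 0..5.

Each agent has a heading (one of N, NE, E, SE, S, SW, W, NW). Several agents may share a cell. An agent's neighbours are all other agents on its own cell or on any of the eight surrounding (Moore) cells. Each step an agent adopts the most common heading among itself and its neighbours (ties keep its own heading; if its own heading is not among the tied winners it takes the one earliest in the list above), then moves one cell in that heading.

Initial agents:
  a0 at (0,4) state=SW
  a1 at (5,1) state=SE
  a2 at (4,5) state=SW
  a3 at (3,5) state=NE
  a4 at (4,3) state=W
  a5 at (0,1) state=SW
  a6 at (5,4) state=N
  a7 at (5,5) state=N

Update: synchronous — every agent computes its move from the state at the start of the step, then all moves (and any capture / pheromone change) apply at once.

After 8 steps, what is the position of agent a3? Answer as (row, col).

(1, 4)

t=1: a0@(5,4):N a1@(0,2):SE a2@(3,5):N a3@(2,0):NE a4@(4,2):W a5@(1,0):SW a6@(4,4):N a7@(4,5):N
t=2: a0@(4,4):N a1@(1,3):SE a2@(2,5):N a3@(1,1):NE a4@(4,1):W a5@(2,5):SW a6@(3,4):N a7@(3,5):N
t=3: a0@(3,4):N a1@(2,4):SE a2@(1,5):N a3@(0,2):NE a4@(4,0):W a5@(1,5):N a6@(2,4):N a7@(2,5):N
t=4: a0@(2,4):N a1@(1,4):N a2@(0,5):N a3@(5,3):NE a4@(4,5):W a5@(0,5):N a6@(1,4):N a7@(1,5):N
t=5: a0@(1,4):N a1@(0,4):N a2@(5,5):N a3@(4,4):NE a4@(4,4):W a5@(5,5):N a6@(0,4):N a7@(0,5):N
t=6: a0@(0,4):N a1@(5,4):N a2@(4,5):N a3@(3,4):N a4@(3,4):N a5@(4,5):N a6@(5,4):N a7@(5,5):N
t=7: a0@(5,4):N a1@(4,4):N a2@(3,5):N a3@(2,4):N a4@(2,4):N a5@(3,5):N a6@(4,4):N a7@(4,5):N
t=8: a0@(4,4):N a1@(3,4):N a2@(2,5):N a3@(1,4):N a4@(1,4):N a5@(2,5):N a6@(3,4):N a7@(3,5):N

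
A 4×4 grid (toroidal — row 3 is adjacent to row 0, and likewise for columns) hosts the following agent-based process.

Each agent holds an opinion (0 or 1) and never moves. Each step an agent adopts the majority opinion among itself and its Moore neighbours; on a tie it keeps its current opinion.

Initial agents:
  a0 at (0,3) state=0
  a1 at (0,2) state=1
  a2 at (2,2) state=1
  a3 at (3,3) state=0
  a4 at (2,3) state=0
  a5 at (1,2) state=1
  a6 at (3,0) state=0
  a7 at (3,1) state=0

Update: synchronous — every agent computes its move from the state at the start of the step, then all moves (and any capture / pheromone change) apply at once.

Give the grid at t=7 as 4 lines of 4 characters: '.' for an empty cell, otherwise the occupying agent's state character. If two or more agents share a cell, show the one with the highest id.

..00
..0.
..00
00.0

t=1: a0@(0,3):0 a1@(0,2):0 a2@(2,2):0 a3@(3,3):0 a4@(2,3):0 a5@(1,2):1 a6@(3,0):0 a7@(3,1):0
t=2: a0@(0,3):0 a1@(0,2):0 a2@(2,2):0 a3@(3,3):0 a4@(2,3):0 a5@(1,2):0 a6@(3,0):0 a7@(3,1):0
t=3: (unchanged — steady state)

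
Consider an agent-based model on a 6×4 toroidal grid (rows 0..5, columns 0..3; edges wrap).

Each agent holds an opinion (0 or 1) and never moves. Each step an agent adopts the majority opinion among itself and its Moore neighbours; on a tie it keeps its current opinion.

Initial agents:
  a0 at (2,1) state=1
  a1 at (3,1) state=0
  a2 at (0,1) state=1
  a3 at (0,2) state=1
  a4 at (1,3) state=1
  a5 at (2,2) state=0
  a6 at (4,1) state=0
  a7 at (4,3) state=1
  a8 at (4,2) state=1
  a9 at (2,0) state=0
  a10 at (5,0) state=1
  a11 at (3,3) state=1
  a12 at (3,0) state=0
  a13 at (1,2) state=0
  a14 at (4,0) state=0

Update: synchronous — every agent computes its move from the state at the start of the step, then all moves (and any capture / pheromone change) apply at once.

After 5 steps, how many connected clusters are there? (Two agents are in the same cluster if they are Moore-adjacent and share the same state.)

2

t=1: a0@(2,1):0 a1@(3,1):0 a2@(0,1):1 a3@(0,2):1 a4@(1,3):0 a5@(2,2):0 a6@(4,1):0 a7@(4,3):1 a8@(4,2):1 a9@(2,0):0 a10@(5,0):1 a11@(3,3):0 a12@(3,0):0 a13@(1,2):1 a14@(4,0):0
t=2: a0@(2,1):0 a1@(3,1):0 a2@(0,1):1 a3@(0,2):1 a4@(1,3):0 a5@(2,2):0 a6@(4,1):0 a7@(4,3):1 a8@(4,2):0 a9@(2,0):0 a10@(5,0):1 a11@(3,3):0 a12@(3,0):0 a13@(1,2):1 a14@(4,0):0
t=3: a0@(2,1):0 a1@(3,1):0 a2@(0,1):1 a3@(0,2):1 a4@(1,3):0 a5@(2,2):0 a6@(4,1):0 a7@(4,3):0 a8@(4,2):0 a9@(2,0):0 a10@(5,0):1 a11@(3,3):0 a12@(3,0):0 a13@(1,2):1 a14@(4,0):0
t=4: a0@(2,1):0 a1@(3,1):0 a2@(0,1):1 a3@(0,2):1 a4@(1,3):0 a5@(2,2):0 a6@(4,1):0 a7@(4,3):0 a8@(4,2):0 a9@(2,0):0 a10@(5,0):0 a11@(3,3):0 a12@(3,0):0 a13@(1,2):1 a14@(4,0):0
t=5: (unchanged — steady state)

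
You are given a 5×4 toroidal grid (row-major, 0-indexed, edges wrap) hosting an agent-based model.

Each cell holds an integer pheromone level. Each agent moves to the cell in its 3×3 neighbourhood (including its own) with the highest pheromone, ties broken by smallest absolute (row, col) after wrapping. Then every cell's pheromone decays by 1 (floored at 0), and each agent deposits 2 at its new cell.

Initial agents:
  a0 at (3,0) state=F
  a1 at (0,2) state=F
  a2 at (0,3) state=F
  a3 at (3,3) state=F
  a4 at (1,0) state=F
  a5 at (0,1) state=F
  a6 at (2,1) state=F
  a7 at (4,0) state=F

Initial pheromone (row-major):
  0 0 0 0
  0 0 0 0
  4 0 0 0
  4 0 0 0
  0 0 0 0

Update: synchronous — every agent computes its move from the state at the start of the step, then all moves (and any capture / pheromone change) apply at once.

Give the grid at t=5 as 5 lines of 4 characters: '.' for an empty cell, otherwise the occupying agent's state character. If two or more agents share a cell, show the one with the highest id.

F...
....
F...
....
....

t=1: a0@(2,0) a1@(0,1) a2@(0,0) a3@(2,0) a4@(2,0) a5@(0,0) a6@(2,0) a7@(3,0) | pheromone: 4 2 0 0 / 0 0 0 0 / 11 0 0 0 / 5 0 0 0 / 0 0 0 0
t=2: a0@(2,0) a1@(0,0) a2@(0,0) a3@(2,0) a4@(2,0) a5@(0,0) a6@(2,0) a7@(2,0) | pheromone: 9 1 0 0 / 0 0 0 0 / 20 0 0 0 / 4 0 0 0 / 0 0 0 0
t=3: a0@(2,0) a1@(0,0) a2@(0,0) a3@(2,0) a4@(2,0) a5@(0,0) a6@(2,0) a7@(2,0) | pheromone: 14 0 0 0 / 0 0 0 0 / 29 0 0 0 / 3 0 0 0 / 0 0 0 0
t=4: a0@(2,0) a1@(0,0) a2@(0,0) a3@(2,0) a4@(2,0) a5@(0,0) a6@(2,0) a7@(2,0) | pheromone: 19 0 0 0 / 0 0 0 0 / 38 0 0 0 / 2 0 0 0 / 0 0 0 0
t=5: a0@(2,0) a1@(0,0) a2@(0,0) a3@(2,0) a4@(2,0) a5@(0,0) a6@(2,0) a7@(2,0) | pheromone: 24 0 0 0 / 0 0 0 0 / 47 0 0 0 / 1 0 0 0 / 0 0 0 0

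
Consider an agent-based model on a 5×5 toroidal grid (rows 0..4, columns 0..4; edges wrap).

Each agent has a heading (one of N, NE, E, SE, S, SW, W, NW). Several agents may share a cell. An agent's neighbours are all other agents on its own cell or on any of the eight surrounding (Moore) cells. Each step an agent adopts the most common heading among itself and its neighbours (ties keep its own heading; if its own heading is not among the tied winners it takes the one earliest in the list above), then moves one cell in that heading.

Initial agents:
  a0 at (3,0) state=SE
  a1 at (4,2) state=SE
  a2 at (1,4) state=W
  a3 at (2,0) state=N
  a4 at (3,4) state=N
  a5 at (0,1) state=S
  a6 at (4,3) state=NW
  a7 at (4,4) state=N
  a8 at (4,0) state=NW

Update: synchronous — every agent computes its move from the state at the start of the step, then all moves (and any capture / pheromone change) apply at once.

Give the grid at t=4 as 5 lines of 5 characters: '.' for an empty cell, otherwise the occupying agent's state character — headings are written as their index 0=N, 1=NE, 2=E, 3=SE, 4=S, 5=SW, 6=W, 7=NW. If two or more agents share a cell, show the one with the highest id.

0..00
.....
.....
00...
0.0.0

t=1: a0@(2,0):N a1@(0,3):SE a2@(1,3):W a3@(1,0):N a4@(2,4):N a5@(1,1):S a6@(3,3):N a7@(3,4):N a8@(3,0):N
t=2: a0@(1,0):N a1@(1,4):SE a2@(1,2):W a3@(0,0):N a4@(1,4):N a5@(0,1):N a6@(2,3):N a7@(2,4):N a8@(2,0):N
t=3: a0@(0,0):N a1@(0,4):N a2@(0,2):N a3@(4,0):N a4@(0,4):N a5@(4,1):N a6@(1,3):N a7@(1,4):N a8@(1,0):N
t=4: a0@(4,0):N a1@(4,4):N a2@(4,2):N a3@(3,0):N a4@(4,4):N a5@(3,1):N a6@(0,3):N a7@(0,4):N a8@(0,0):N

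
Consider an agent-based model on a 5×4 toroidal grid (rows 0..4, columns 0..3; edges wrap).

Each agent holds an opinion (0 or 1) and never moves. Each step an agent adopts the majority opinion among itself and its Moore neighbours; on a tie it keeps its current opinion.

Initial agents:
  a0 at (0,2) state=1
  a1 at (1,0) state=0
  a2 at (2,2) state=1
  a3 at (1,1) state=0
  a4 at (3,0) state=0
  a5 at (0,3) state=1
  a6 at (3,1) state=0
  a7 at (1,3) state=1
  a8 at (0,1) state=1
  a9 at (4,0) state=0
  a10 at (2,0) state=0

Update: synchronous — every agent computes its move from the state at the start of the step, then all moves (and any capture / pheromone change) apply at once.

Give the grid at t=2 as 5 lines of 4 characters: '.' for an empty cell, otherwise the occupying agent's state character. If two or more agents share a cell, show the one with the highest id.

.011
00.1
0.1.
00..
0...

t=1: a0@(0,2):1 a1@(1,0):0 a2@(2,2):1 a3@(1,1):0 a4@(3,0):0 a5@(0,3):1 a6@(3,1):0 a7@(1,3):1 a8@(0,1):0 a9@(4,0):0 a10@(2,0):0
t=2: (unchanged — steady state)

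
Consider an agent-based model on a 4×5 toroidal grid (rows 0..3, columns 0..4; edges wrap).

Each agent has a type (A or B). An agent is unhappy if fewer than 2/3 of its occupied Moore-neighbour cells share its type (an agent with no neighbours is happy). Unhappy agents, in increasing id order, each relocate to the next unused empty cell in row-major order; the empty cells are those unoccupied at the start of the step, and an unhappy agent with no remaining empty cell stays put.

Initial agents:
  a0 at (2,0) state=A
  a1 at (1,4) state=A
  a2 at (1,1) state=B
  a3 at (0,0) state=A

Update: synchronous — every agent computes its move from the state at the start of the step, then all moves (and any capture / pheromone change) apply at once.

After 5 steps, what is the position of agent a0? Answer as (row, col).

t=1: a0@(0,1):A a1@(1,4):A a2@(0,2):B a3@(0,3):A
t=2: a0@(0,0):A a1@(1,4):A a2@(0,4):B a3@(1,0):A
t=3: a0@(0,0):A a1@(1,4):A a2@(0,1):B a3@(1,0):A
t=4: a0@(0,0):A a1@(1,4):A a2@(0,2):B a3@(1,0):A
t=5: (unchanged — steady state)

(0, 0)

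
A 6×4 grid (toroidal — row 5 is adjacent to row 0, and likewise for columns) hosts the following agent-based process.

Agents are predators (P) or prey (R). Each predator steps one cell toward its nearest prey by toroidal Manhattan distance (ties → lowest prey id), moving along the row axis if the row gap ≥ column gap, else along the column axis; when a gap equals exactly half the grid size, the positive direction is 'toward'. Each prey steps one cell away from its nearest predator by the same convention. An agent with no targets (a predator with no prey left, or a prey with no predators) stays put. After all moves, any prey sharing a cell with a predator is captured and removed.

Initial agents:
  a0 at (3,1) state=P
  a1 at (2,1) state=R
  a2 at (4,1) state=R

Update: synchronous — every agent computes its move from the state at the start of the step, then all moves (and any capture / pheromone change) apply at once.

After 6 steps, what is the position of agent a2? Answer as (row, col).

t=1: a0@(2,1):P a1@(1,1):R a2@(5,1):R
t=2: a0@(1,1):P a1@(0,1):R a2@(4,1):R
t=3: a0@(0,1):P a1@(5,1):R a2@(3,1):R
t=4: a0@(5,1):P a1@(4,1):R a2@(2,1):R
t=5: a0@(4,1):P a1@(3,1):R a2@(1,1):R
t=6: a0@(3,1):P a1@(2,1):R a2@(0,1):R

(0, 1)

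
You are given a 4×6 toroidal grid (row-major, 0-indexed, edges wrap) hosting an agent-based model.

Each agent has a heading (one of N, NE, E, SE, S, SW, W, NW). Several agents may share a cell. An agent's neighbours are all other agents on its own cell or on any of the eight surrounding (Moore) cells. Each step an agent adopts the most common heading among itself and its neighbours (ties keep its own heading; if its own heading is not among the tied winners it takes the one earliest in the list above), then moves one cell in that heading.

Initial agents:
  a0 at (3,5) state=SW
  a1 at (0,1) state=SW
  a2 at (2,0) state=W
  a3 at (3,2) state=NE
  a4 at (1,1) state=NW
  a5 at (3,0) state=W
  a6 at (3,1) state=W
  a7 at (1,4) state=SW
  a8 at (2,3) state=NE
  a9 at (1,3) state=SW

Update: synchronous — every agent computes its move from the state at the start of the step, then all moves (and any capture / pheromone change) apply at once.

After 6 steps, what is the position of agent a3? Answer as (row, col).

t=1: a0@(3,4):W a1@(0,0):W a2@(2,5):W a3@(2,3):NE a4@(0,0):NW a5@(3,5):W a6@(3,0):W a7@(2,3):SW a8@(1,4):NE a9@(2,2):SW
t=2: a0@(3,3):W a1@(0,5):W a2@(2,4):W a3@(1,4):NE a4@(0,5):W a5@(3,4):W a6@(3,5):W a7@(3,2):SW a8@(0,5):NE a9@(3,1):SW
t=3: a0@(3,2):W a1@(0,4):W a2@(2,3):W a3@(1,3):W a4@(0,4):W a5@(3,3):W a6@(3,4):W a7@(0,1):SW a8@(0,4):W a9@(0,0):SW
t=4: a0@(3,1):W a1@(0,3):W a2@(2,2):W a3@(1,2):W a4@(0,3):W a5@(3,2):W a6@(3,3):W a7@(1,0):SW a8@(0,3):W a9@(1,5):SW
t=5: a0@(3,0):W a1@(0,2):W a2@(2,1):W a3@(1,1):W a4@(0,2):W a5@(3,1):W a6@(3,2):W a7@(2,5):SW a8@(0,2):W a9@(2,4):SW
t=6: a0@(3,5):W a1@(0,1):W a2@(2,0):W a3@(1,0):W a4@(0,1):W a5@(3,0):W a6@(3,1):W a7@(3,4):SW a8@(0,1):W a9@(3,3):SW

(1, 0)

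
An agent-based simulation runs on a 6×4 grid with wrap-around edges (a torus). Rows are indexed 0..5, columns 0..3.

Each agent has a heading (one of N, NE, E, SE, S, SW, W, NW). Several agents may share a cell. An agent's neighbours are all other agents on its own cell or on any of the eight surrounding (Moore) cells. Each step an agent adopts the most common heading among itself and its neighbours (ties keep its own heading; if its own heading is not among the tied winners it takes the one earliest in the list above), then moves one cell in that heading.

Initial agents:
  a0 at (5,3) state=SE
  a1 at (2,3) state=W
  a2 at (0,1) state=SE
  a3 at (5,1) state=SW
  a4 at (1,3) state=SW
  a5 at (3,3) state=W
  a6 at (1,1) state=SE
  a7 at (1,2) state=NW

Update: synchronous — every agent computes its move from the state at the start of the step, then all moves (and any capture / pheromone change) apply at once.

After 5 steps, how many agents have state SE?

t=1: a0@(0,0):SE a1@(2,2):W a2@(1,2):SE a3@(0,0):SW a4@(2,2):SW a5@(3,2):W a6@(2,2):SE a7@(2,3):SE
t=2: a0@(1,1):SE a1@(3,3):SE a2@(2,3):SE a3@(1,3):SW a4@(3,3):SE a5@(3,1):W a6@(3,3):SE a7@(3,0):SE
t=3: a0@(2,2):SE a1@(4,0):SE a2@(3,0):SE a3@(2,2):SW a4@(4,0):SE a5@(3,0):W a6@(4,0):SE a7@(4,1):SE
t=4: a0@(3,3):SE a1@(5,1):SE a2@(4,1):SE a3@(3,1):SW a4@(5,1):SE a5@(4,1):SE a6@(5,1):SE a7@(5,2):SE
t=5: a0@(4,0):SE a1@(0,2):SE a2@(5,2):SE a3@(4,2):SE a4@(0,2):SE a5@(5,2):SE a6@(0,2):SE a7@(0,3):SE

8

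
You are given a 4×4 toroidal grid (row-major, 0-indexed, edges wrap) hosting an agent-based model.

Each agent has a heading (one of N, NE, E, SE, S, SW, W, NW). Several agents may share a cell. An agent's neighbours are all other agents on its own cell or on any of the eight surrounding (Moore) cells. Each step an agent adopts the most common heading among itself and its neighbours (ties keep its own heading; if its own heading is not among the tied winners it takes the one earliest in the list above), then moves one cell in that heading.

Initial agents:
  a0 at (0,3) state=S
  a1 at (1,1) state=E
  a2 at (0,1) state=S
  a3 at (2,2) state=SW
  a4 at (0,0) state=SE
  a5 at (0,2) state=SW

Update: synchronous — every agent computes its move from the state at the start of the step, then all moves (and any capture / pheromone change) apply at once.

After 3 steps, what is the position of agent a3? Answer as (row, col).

(1, 3)

t=1: a0@(1,3):S a1@(2,0):SW a2@(1,1):S a3@(3,1):SW a4@(1,0):S a5@(1,2):S
t=2: a0@(2,3):S a1@(3,0):S a2@(2,1):S a3@(0,0):SW a4@(2,0):S a5@(2,2):S
t=3: a0@(3,3):S a1@(0,0):S a2@(3,1):S a3@(1,3):SW a4@(3,0):S a5@(3,2):S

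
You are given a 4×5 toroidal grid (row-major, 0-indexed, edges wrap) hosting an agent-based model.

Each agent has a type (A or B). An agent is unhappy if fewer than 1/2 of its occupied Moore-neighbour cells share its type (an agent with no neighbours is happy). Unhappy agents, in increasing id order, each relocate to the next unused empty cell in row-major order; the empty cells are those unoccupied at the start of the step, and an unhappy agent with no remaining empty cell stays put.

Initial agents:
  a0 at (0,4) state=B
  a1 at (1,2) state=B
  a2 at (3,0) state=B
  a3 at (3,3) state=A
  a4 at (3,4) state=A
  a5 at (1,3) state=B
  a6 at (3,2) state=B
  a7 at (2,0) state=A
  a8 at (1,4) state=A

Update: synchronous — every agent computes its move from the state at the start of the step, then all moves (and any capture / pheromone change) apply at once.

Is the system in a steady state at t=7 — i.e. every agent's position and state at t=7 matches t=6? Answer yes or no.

t=1: a0@(0,0):B a1@(1,2):B a2@(0,1):B a3@(0,2):A a4@(3,4):A a5@(1,3):B a6@(0,3):B a7@(2,0):A a8@(1,0):A
t=2: a0@(0,4):B a1@(1,2):B a2@(0,1):B a3@(1,1):A a4@(1,4):A a5@(1,3):B a6@(0,3):B a7@(2,0):A a8@(2,1):A
t=3: a0@(0,4):B a1@(1,2):B a2@(0,1):B a3@(1,1):A a4@(0,0):A a5@(1,3):B a6@(0,3):B a7@(2,0):A a8@(2,1):A
t=4: a0@(0,4):B a1@(1,2):B a2@(0,2):B a3@(1,1):A a4@(1,0):A a5@(1,3):B a6@(0,3):B a7@(2,0):A a8@(2,1):A
t=5: (unchanged — steady state)

yes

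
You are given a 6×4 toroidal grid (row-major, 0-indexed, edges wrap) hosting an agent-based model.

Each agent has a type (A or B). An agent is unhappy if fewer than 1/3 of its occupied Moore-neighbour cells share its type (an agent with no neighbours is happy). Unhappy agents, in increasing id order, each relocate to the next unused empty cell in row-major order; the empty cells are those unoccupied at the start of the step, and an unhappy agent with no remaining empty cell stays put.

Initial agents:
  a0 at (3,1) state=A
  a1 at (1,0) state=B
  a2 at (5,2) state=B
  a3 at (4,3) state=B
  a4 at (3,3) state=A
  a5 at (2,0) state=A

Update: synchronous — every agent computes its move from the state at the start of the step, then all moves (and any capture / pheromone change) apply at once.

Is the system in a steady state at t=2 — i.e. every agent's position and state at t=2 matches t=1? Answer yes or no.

t=1: a0@(3,1):A a1@(0,0):B a2@(5,2):B a3@(4,3):B a4@(3,3):A a5@(2,0):A
t=2: (unchanged — steady state)

yes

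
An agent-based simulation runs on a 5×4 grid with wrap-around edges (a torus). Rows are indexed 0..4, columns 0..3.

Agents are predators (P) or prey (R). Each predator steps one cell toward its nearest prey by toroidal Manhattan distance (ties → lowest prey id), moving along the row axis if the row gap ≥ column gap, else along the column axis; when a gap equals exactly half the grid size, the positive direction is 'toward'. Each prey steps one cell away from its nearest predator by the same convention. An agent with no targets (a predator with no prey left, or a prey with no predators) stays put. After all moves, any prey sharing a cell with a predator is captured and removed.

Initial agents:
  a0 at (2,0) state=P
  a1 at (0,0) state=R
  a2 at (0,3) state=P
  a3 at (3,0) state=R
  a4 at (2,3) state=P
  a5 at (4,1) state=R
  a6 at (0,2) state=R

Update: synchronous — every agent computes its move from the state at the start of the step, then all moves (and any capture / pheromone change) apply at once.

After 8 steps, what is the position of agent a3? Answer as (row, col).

t=1: a0@(3,0):P a1@(0,1):R a2@(0,0):P a3@(4,0):R a4@(3,3):P a5@(0,1):R a6@(0,1):R
t=2: a0@(4,0):P a1@(0,2):R a2@(0,1):P a3@(0,0):R a4@(4,3):P a5@(0,2):R a6@(0,2):R
t=3: a0@(0,0):P a2@(0,2):P a3@(1,0):R a4@(0,3):P
t=4: a0@(1,0):P a2@(0,3):P a3@(2,0):R a4@(1,3):P
t=5: a0@(2,0):P a2@(1,3):P a3@(3,0):R a4@(2,3):P
t=6: a0@(3,0):P a2@(2,3):P a3@(4,0):R a4@(3,3):P
t=7: a0@(4,0):P a2@(3,3):P a3@(0,0):R a4@(4,3):P
t=8: a0@(0,0):P a2@(4,3):P a3@(1,0):R a4@(0,3):P

(1, 0)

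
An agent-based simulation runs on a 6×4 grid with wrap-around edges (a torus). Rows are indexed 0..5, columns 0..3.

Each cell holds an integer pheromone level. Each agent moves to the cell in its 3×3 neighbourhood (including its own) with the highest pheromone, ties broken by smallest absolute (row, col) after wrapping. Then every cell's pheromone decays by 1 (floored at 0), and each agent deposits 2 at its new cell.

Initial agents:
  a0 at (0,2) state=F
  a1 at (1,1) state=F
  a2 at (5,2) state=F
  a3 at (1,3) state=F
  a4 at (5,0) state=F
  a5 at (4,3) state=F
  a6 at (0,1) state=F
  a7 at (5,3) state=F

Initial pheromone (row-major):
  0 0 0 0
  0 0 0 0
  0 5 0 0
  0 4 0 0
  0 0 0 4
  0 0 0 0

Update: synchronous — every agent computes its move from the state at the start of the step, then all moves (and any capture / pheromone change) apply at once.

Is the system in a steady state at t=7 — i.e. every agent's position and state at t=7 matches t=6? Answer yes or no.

t=1: a0@(0,1) a1@(2,1) a2@(4,3) a3@(0,0) a4@(4,3) a5@(4,3) a6@(0,0) a7@(4,3) | pheromone: 4 2 0 0 / 0 0 0 0 / 0 6 0 0 / 0 3 0 0 / 0 0 0 11 / 0 0 0 0
t=2: a0@(0,0) a1@(2,1) a2@(4,3) a3@(0,0) a4@(4,3) a5@(4,3) a6@(0,0) a7@(4,3) | pheromone: 9 1 0 0 / 0 0 0 0 / 0 7 0 0 / 0 2 0 0 / 0 0 0 18 / 0 0 0 0
t=3: a0@(0,0) a1@(2,1) a2@(4,3) a3@(0,0) a4@(4,3) a5@(4,3) a6@(0,0) a7@(4,3) | pheromone: 14 0 0 0 / 0 0 0 0 / 0 8 0 0 / 0 1 0 0 / 0 0 0 25 / 0 0 0 0
t=4: a0@(0,0) a1@(2,1) a2@(4,3) a3@(0,0) a4@(4,3) a5@(4,3) a6@(0,0) a7@(4,3) | pheromone: 19 0 0 0 / 0 0 0 0 / 0 9 0 0 / 0 0 0 0 / 0 0 0 32 / 0 0 0 0
t=5: a0@(0,0) a1@(2,1) a2@(4,3) a3@(0,0) a4@(4,3) a5@(4,3) a6@(0,0) a7@(4,3) | pheromone: 24 0 0 0 / 0 0 0 0 / 0 10 0 0 / 0 0 0 0 / 0 0 0 39 / 0 0 0 0
t=6: a0@(0,0) a1@(2,1) a2@(4,3) a3@(0,0) a4@(4,3) a5@(4,3) a6@(0,0) a7@(4,3) | pheromone: 29 0 0 0 / 0 0 0 0 / 0 11 0 0 / 0 0 0 0 / 0 0 0 46 / 0 0 0 0
t=7: a0@(0,0) a1@(2,1) a2@(4,3) a3@(0,0) a4@(4,3) a5@(4,3) a6@(0,0) a7@(4,3) | pheromone: 34 0 0 0 / 0 0 0 0 / 0 12 0 0 / 0 0 0 0 / 0 0 0 53 / 0 0 0 0

yes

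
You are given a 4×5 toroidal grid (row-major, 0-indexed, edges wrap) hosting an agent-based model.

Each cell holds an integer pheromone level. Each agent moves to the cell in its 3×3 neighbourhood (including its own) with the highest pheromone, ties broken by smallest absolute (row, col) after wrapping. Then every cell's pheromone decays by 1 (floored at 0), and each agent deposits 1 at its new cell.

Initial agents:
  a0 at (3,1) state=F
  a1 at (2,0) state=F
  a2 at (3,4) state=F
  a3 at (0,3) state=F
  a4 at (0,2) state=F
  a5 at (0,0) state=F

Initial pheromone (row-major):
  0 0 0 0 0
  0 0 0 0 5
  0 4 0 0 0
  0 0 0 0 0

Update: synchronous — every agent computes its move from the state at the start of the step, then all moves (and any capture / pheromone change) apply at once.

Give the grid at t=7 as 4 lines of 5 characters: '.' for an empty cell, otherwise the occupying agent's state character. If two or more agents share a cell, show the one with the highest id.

t=1: a0@(2,1) a1@(1,4) a2@(0,0) a3@(1,4) a4@(0,1) a5@(1,4) | pheromone: 1 1 0 0 0 / 0 0 0 0 7 / 0 4 0 0 0 / 0 0 0 0 0
t=2: a0@(2,1) a1@(1,4) a2@(1,4) a3@(1,4) a4@(0,0) a5@(1,4) | pheromone: 1 0 0 0 0 / 0 0 0 0 10 / 0 4 0 0 0 / 0 0 0 0 0
t=3: a0@(2,1) a1@(1,4) a2@(1,4) a3@(1,4) a4@(1,4) a5@(1,4) | pheromone: 0 0 0 0 0 / 0 0 0 0 14 / 0 4 0 0 0 / 0 0 0 0 0
t=4: a0@(2,1) a1@(1,4) a2@(1,4) a3@(1,4) a4@(1,4) a5@(1,4) | pheromone: 0 0 0 0 0 / 0 0 0 0 18 / 0 4 0 0 0 / 0 0 0 0 0
t=5: a0@(2,1) a1@(1,4) a2@(1,4) a3@(1,4) a4@(1,4) a5@(1,4) | pheromone: 0 0 0 0 0 / 0 0 0 0 22 / 0 4 0 0 0 / 0 0 0 0 0
t=6: a0@(2,1) a1@(1,4) a2@(1,4) a3@(1,4) a4@(1,4) a5@(1,4) | pheromone: 0 0 0 0 0 / 0 0 0 0 26 / 0 4 0 0 0 / 0 0 0 0 0
t=7: a0@(2,1) a1@(1,4) a2@(1,4) a3@(1,4) a4@(1,4) a5@(1,4) | pheromone: 0 0 0 0 0 / 0 0 0 0 30 / 0 4 0 0 0 / 0 0 0 0 0

.....
....F
.F...
.....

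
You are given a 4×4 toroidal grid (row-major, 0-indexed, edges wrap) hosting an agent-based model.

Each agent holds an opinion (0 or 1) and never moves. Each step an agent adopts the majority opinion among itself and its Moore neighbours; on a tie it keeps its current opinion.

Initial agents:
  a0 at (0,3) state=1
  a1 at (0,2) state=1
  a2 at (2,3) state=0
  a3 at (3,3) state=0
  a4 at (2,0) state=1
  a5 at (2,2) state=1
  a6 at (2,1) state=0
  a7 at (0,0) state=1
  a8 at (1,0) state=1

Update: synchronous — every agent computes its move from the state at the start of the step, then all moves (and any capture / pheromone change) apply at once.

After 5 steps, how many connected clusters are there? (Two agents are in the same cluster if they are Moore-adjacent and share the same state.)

1

t=1: a0@(0,3):1 a1@(0,2):1 a2@(2,3):1 a3@(3,3):1 a4@(2,0):0 a5@(2,2):0 a6@(2,1):1 a7@(0,0):1 a8@(1,0):1
t=2: a0@(0,3):1 a1@(0,2):1 a2@(2,3):1 a3@(3,3):1 a4@(2,0):1 a5@(2,2):1 a6@(2,1):1 a7@(0,0):1 a8@(1,0):1
t=3: (unchanged — steady state)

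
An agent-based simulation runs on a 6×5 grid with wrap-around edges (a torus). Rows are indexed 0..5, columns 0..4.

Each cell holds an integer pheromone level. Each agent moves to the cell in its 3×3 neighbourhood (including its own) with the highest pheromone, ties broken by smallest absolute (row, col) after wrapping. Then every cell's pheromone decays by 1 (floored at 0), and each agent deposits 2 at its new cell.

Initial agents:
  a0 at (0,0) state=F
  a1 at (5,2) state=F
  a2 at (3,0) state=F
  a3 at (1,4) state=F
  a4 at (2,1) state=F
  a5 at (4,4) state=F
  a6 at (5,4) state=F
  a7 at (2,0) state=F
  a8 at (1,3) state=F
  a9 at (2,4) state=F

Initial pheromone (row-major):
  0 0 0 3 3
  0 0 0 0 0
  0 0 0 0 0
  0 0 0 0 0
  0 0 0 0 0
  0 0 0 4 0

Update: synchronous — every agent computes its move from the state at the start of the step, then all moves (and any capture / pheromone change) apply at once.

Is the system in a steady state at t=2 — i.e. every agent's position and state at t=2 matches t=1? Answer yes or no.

t=1: a0@(0,4) a1@(5,3) a2@(2,0) a3@(0,3) a4@(1,0) a5@(5,3) a6@(5,3) a7@(1,0) a8@(0,3) a9@(1,0) | pheromone: 0 0 0 6 4 / 6 0 0 0 0 / 2 0 0 0 0 / 0 0 0 0 0 / 0 0 0 0 0 / 0 0 0 9 0
t=2: a0@(5,3) a1@(5,3) a2@(1,0) a3@(5,3) a4@(1,0) a5@(5,3) a6@(5,3) a7@(1,0) a8@(5,3) a9@(1,0) | pheromone: 0 0 0 5 3 / 13 0 0 0 0 / 1 0 0 0 0 / 0 0 0 0 0 / 0 0 0 0 0 / 0 0 0 20 0

no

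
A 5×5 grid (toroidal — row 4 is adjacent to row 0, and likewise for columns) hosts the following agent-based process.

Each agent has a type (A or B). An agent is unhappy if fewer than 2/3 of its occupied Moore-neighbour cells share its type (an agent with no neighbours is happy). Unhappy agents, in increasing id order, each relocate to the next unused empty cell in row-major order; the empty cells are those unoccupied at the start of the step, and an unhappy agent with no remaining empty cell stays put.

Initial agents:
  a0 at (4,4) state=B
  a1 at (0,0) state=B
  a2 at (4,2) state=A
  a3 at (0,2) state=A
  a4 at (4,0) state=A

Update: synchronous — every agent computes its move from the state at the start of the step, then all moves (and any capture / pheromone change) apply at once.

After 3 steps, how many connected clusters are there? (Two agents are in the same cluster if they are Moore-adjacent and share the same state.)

t=1: a0@(0,1):B a1@(0,3):B a2@(4,2):A a3@(0,2):A a4@(0,4):A
t=2: a0@(0,0):B a1@(1,0):B a2@(1,1):A a3@(1,2):A a4@(1,3):A
t=3: a0@(0,1):B a1@(0,2):B a2@(0,3):A a3@(1,2):A a4@(1,3):A

2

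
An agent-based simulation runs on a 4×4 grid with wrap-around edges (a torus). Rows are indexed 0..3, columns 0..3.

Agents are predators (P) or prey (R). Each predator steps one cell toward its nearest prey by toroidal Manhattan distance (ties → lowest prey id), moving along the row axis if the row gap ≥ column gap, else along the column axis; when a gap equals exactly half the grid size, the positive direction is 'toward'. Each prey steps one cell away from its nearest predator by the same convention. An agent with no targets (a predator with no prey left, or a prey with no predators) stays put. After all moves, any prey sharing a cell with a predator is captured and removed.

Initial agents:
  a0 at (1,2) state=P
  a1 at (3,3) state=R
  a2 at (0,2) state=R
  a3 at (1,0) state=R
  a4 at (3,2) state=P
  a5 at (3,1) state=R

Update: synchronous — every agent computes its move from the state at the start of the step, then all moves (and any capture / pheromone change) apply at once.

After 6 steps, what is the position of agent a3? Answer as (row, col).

t=1: a0@(0,2):P a1@(3,0):R a2@(3,2):R a3@(1,3):R a4@(3,3):P a5@(3,0):R
t=2: a0@(3,2):P a1@(3,1):R a2@(2,2):R a3@(2,3):R a4@(3,0):P a5@(3,1):R
t=3: a0@(3,1):P a1@(3,0):R a2@(1,2):R a3@(1,3):R a4@(3,1):P a5@(3,0):R
t=4: a0@(3,0):P a1@(3,3):R a2@(0,2):R a3@(0,3):R a4@(3,0):P a5@(3,3):R
t=5: a0@(3,3):P a1@(3,2):R a2@(0,1):R a3@(1,3):R a4@(3,3):P a5@(3,2):R
t=6: a0@(3,2):P a1@(3,1):R a2@(0,0):R a3@(0,3):R a4@(3,2):P a5@(3,1):R

(0, 3)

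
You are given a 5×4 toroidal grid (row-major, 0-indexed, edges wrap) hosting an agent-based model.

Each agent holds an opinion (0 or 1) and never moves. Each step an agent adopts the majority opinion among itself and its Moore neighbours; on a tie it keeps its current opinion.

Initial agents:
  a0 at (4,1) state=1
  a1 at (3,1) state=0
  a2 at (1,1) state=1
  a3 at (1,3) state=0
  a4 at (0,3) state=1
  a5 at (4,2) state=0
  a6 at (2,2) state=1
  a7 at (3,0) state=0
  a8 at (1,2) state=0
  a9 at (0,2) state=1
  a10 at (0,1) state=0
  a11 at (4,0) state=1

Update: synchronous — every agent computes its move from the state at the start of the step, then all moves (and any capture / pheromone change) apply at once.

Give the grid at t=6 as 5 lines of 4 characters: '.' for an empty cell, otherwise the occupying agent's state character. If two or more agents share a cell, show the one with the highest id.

.111
.111
..1.
00..
100.

t=1: a0@(4,1):0 a1@(3,1):0 a2@(1,1):1 a3@(1,3):1 a4@(0,3):1 a5@(4,2):0 a6@(2,2):0 a7@(3,0):0 a8@(1,2):1 a9@(0,2):1 a10@(0,1):1 a11@(4,0):1
t=2: a0@(4,1):0 a1@(3,1):0 a2@(1,1):1 a3@(1,3):1 a4@(0,3):1 a5@(4,2):0 a6@(2,2):1 a7@(3,0):0 a8@(1,2):1 a9@(0,2):1 a10@(0,1):1 a11@(4,0):1
t=3: (unchanged — steady state)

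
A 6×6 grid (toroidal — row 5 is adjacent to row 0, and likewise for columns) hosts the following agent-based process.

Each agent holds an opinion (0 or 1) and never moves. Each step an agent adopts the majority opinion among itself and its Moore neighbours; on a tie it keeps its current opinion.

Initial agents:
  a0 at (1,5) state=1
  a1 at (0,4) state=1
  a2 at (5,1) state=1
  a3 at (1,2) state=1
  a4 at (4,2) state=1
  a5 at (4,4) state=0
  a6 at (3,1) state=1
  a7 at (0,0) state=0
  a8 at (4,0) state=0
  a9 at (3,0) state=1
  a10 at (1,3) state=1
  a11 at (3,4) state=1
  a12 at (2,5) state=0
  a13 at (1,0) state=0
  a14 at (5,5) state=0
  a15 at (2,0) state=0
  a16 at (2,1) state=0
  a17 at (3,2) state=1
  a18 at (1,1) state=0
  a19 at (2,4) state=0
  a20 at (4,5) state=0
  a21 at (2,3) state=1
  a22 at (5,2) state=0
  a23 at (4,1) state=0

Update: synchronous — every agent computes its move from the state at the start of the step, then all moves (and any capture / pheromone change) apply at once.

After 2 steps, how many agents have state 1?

t=1: a0@(1,5):0 a1@(0,4):1 a2@(5,1):0 a3@(1,2):1 a4@(4,2):1 a5@(4,4):0 a6@(3,1):1 a7@(0,0):0 a8@(4,0):0 a9@(3,0):0 a10@(1,3):1 a11@(3,4):0 a12@(2,5):0 a13@(1,0):0 a14@(5,5):0 a15@(2,0):0 a16@(2,1):0 a17@(3,2):1 a18@(1,1):0 a19@(2,4):1 a20@(4,5):0 a21@(2,3):1 a22@(5,2):0 a23@(4,1):1
t=2: (unchanged — steady state)

9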